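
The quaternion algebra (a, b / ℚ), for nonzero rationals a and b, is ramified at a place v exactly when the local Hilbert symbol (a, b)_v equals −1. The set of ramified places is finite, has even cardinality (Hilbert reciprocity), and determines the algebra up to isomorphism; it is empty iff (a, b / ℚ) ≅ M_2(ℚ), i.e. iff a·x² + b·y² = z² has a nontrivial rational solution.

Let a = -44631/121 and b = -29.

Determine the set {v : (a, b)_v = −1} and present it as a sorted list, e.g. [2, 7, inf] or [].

[29, inf]

(a, b) ≡ (-551, -29) mod (ℚ^×)²; places V = {2, 3, 11, 19, 29, ∞}.
(a,b)_2: α=0, β=0; u≡1, v≡3 (mod 8); ε(u)ε(v)=0·1, αω(v)=0·1, βω(u)=0·0; sum ≡ 0  ⇒  +1.
(a,b)_∞: sgn(-551)=−, sgn(-29)=−, so -1.
(a,b)_11: α=-2, u≡7; β=0, v≡4 (mod 11); (7|11)=-1, (4|11)=+1; sign (−1)^0·-1^0·+1^-2 = +1.
(a,b)_19: α=1, u≡1; β=0, v≡9 (mod 19); (1|19)=+1, (9|19)=+1; sign (−1)^0·+1^0·+1^1 = +1.
(a,b)_29: α=1, u≡17; β=1, v≡28 (mod 29); (17|29)=-1, (28|29)=+1; sign (−1)^0·-1^1·+1^1 = -1.
(a,b)_3: α=4, u≡1; β=0, v≡1 (mod 3); (1|3)=+1, (1|3)=+1; sign (−1)^0·+1^0·+1^4 = +1.
Ram(-551, -29) = {29, ∞}; no ℚ_29-point on the conic.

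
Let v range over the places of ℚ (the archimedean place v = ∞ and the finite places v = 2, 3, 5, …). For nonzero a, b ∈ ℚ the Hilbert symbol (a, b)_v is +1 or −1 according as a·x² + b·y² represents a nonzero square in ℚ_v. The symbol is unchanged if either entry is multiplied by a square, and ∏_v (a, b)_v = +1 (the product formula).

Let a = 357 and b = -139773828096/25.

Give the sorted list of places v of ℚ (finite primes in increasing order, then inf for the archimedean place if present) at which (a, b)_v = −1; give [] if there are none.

Mod squares: a ≡ 357, b ≡ -119. Check v ∈ {∞, 2, 3, 5, 7, 17}.
v=3: a=3^1·(≡2), b=3^4·(≡1) mod 3; (2|3)=-1, (1|3)=+1; (−1)^{1·4·1}·(-1)^4·(+1)^1 = +1.
v=5: a=5^0·(≡2), b=5^-2·(≡4) mod 5; (2|5)=-1, (4|5)=+1; (−1)^{0·-2·2}·(-1)^-2·(+1)^0 = +1.
v=17: a=17^1·(≡4), b=17^3·(≡6) mod 17; (4|17)=+1, (6|17)=-1; (−1)^{1·3·8}·(+1)^3·(-1)^1 = -1.
v=7: a=7^1·(≡2), b=7^3·(≡2) mod 7; (2|7)=+1, (2|7)=+1; (−1)^{1·3·3}·(+1)^3·(+1)^1 = -1.
v=2: v_2(a)=0, v_2(b)=10; units ≡ 5, 1 (mod 8); ε·ε+αω+βω = 0·0+0·0+10·1 ≡ 0  ⇒  (a,b)_2 = +1.
v=∞: 357 > 0 and -119 < 0  ⇒  (a,b)_∞ = +1.
|Ram(357, -119)| = 2, even; anisotropic at {7, 17}.

[7, 17]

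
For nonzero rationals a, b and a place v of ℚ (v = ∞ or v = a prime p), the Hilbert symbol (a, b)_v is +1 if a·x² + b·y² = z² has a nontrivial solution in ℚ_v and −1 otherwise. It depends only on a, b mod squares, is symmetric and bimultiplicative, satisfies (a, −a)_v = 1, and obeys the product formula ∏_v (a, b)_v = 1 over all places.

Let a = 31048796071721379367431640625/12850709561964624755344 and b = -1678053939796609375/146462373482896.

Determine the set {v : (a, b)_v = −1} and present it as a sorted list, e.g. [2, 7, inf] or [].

[7, 13]

Mod squares: a ≡ 1001, b ≡ -7. Check v ∈ {∞, 2, 5, 7, 11, 13, 17, 19, 29, 43}.
v=43: a=43^2·(≡7), b=43^2·(≡13) mod 43; (7|43)=-1, (13|43)=+1; (−1)^{2·2·21}·(-1)^2·(+1)^2 = +1.
v=13: a=13^7·(≡3), b=13^4·(≡5) mod 13; (3|13)=+1, (5|13)=-1; (−1)^{7·4·6}·(+1)^4·(-1)^7 = -1.
v=17: a=17^-6·(≡2), b=17^-4·(≡5) mod 17; (2|17)=+1, (5|17)=-1; (−1)^{-6·-4·8}·(+1)^-4·(-1)^-6 = +1.
v=19: a=19^-6·(≡14), b=19^-4·(≡14) mod 19; (14|19)=-1, (14|19)=-1; (−1)^{-6·-4·9}·(-1)^-4·(-1)^-6 = +1.
v=2: v_2(a)=-4, v_2(b)=-4; units ≡ 1, 1 (mod 8); ε·ε+αω+βω = 0·0+-4·0+-4·0 ≡ 0  ⇒  (a,b)_2 = +1.
v=11: a=11^3·(≡1), b=11^2·(≡4) mod 11; (1|11)=+1, (4|11)=+1; (−1)^{3·2·5}·(+1)^2·(+1)^3 = +1.
v=5: a=5^12·(≡1), b=5^6·(≡2) mod 5; (1|5)=+1, (2|5)=-1; (−1)^{12·6·2}·(+1)^6·(-1)^12 = +1.
v=29: a=29^-4·(≡15), b=29^-2·(≡6) mod 29; (15|29)=-1, (6|29)=+1; (−1)^{-4·-2·14}·(-1)^-2·(+1)^-4 = +1.
v=7: a=7^7·(≡3), b=7^5·(≡6) mod 7; (3|7)=-1, (6|7)=-1; (−1)^{7·5·3}·(-1)^5·(-1)^7 = -1.
v=∞: 1001 > 0 and -7 < 0  ⇒  (a,b)_∞ = +1.
|Ram(1001, -7)| = 2, even; anisotropic at {7, 13}.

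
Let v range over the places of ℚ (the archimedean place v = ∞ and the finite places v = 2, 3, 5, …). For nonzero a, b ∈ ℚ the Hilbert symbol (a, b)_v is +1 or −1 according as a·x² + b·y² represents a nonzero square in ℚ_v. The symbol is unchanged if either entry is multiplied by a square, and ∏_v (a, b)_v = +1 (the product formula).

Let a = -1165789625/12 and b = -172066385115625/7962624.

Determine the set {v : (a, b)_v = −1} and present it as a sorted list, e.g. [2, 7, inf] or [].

[2, 3, 5, inf]

(a, b) ≡ (-195, -2310) mod (ℚ^×)²; places V = {2, 3, 5, 7, 11, 13, 17, ∞}.
(a,b)_∞: sgn(-195)=−, sgn(-2310)=−, so -1.
(a,b)_5: α=3, u≡4; β=5, v≡2 (mod 5); (4|5)=+1, (2|5)=-1; sign (−1)^0·+1^5·-1^3 = -1.
(a,b)_13: α=1, u≡6; β=2, v≡12 (mod 13); (6|13)=-1, (12|13)=+1; sign (−1)^0·-1^2·+1^1 = +1.
(a,b)_11: α=4, u≡4; β=5, v≡7 (mod 11); (4|11)=+1, (7|11)=-1; sign (−1)^0·+1^5·-1^4 = +1.
(a,b)_7: α=2, u≡2; β=1, v≡6 (mod 7); (2|7)=+1, (6|7)=-1; sign (−1)^0·+1^1·-1^2 = +1.
(a,b)_17: α=0, u≡1; β=2, v≡1 (mod 17); (1|17)=+1, (1|17)=+1; sign (−1)^0·+1^2·+1^0 = +1.
(a,b)_2: α=-2, β=-15; u≡5, v≡5 (mod 8); ε(u)ε(v)=0·0, αω(v)=-2·1, βω(u)=-15·1; sum ≡ 1  ⇒  -1.
(a,b)_3: α=-1, u≡1; β=-5, v≡1 (mod 3); (1|3)=+1, (1|3)=+1; sign (−1)^1·+1^-5·+1^-1 = -1.
(-195, -2310 / ℚ) ramifies at {2, 3, 5, ∞}: a division algebra.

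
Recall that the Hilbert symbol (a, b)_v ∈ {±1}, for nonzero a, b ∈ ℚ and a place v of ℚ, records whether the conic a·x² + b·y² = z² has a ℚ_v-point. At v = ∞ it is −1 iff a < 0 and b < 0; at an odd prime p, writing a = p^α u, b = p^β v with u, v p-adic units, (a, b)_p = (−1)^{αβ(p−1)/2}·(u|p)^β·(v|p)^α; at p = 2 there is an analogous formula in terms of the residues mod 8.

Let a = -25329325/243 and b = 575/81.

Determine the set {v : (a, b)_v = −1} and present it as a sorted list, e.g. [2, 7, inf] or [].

Mod squares: a ≡ -62031, b ≡ 23. Check v ∈ {∞, 2, 3, 5, 7, 23, 29, 31}.
v=29: a=29^1·(≡5), b=29^0·(≡25) mod 29; (5|29)=+1, (25|29)=+1; (−1)^{1·0·14}·(+1)^0·(+1)^1 = +1.
v=3: a=3^-5·(≡2), b=3^-4·(≡2) mod 3; (2|3)=-1, (2|3)=-1; (−1)^{-5·-4·1}·(-1)^-4·(-1)^-5 = -1.
v=23: a=23^1·(≡15), b=23^1·(≡4) mod 23; (15|23)=-1, (4|23)=+1; (−1)^{1·1·11}·(-1)^1·(+1)^1 = +1.
v=2: v_2(a)=0, v_2(b)=0; units ≡ 1, 7 (mod 8); ε·ε+αω+βω = 0·1+0·0+0·0 ≡ 0  ⇒  (a,b)_2 = +1.
v=7: a=7^2·(≡5), b=7^0·(≡2) mod 7; (5|7)=-1, (2|7)=+1; (−1)^{2·0·3}·(-1)^0·(+1)^2 = +1.
v=31: a=31^1·(≡14), b=31^0·(≡27) mod 31; (14|31)=+1, (27|31)=-1; (−1)^{1·0·15}·(+1)^0·(-1)^1 = -1.
v=∞: -62031 < 0 and 23 > 0  ⇒  (a,b)_∞ = +1.
v=5: a=5^2·(≡4), b=5^2·(≡3) mod 5; (4|5)=+1, (3|5)=-1; (−1)^{2·2·2}·(+1)^2·(-1)^2 = +1.
|Ram(-62031, 23)| = 2, even; anisotropic at {3, 31}.

[3, 31]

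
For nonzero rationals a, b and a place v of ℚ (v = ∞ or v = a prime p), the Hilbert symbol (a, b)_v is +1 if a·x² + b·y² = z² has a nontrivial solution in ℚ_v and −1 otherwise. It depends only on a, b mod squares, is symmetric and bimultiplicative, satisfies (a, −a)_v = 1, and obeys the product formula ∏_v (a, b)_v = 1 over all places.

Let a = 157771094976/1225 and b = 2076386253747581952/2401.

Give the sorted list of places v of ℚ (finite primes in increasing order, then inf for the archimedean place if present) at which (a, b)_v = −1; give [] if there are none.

(a, b) ≡ (22231, 37) mod (ℚ^×)²; places V = {2, 3, 5, 7, 11, 37, 43, 47, ∞}.
(a,b)_5: α=-2, u≡4; β=0, v≡2 (mod 5); (4|5)=+1, (2|5)=-1; sign (−1)^0·+1^0·-1^-2 = +1.
(a,b)_47: α=1, u≡37; β=2, v≡28 (mod 47); (37|47)=+1, (28|47)=+1; sign (−1)^0·+1^2·+1^1 = +1.
(a,b)_43: α=1, u≡35; β=2, v≡18 (mod 43); (35|43)=+1, (18|43)=-1; sign (−1)^0·+1^2·-1^1 = -1.
(a,b)_2: α=6, β=10; u≡7, v≡5 (mod 8); ε(u)ε(v)=1·0, αω(v)=6·1, βω(u)=10·0; sum ≡ 0  ⇒  +1.
(a,b)_7: α=-2, u≡3; β=-4, v≡1 (mod 7); (3|7)=-1, (1|7)=+1; sign (−1)^0·-1^-4·+1^-2 = +1.
(a,b)_3: α=4, u≡1; β=4, v≡1 (mod 3); (1|3)=+1, (1|3)=+1; sign (−1)^0·+1^4·+1^4 = +1.
(a,b)_∞: sgn(22231)=+, sgn(37)=+, so +1.
(a,b)_37: α=2, u≡31; β=3, v≡16 (mod 37); (31|37)=-1, (16|37)=+1; sign (−1)^0·-1^3·+1^2 = -1.
(a,b)_11: α=1, u≡8; β=2, v≡9 (mod 11); (8|11)=-1, (9|11)=+1; sign (−1)^0·-1^2·+1^1 = +1.
(22231, 37 / ℚ) ramifies at {37, 43}: a division algebra.

[37, 43]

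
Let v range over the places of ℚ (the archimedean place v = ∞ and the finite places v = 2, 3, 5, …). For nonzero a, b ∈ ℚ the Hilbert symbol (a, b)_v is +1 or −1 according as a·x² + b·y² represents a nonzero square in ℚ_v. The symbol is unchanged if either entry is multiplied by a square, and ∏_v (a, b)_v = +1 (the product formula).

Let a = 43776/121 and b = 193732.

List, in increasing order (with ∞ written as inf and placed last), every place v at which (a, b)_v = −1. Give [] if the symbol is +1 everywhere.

Mod squares: a ≡ 19, b ≡ 48433. Check v ∈ {∞, 2, 3, 7, 11, 17, 19, 37}.
v=2: v_2(a)=8, v_2(b)=2; units ≡ 3, 1 (mod 8); ε·ε+αω+βω = 1·0+8·0+2·1 ≡ 0  ⇒  (a,b)_2 = +1.
v=19: a=19^1·(≡17), b=19^0·(≡8) mod 19; (17|19)=+1, (8|19)=-1; (−1)^{1·0·9}·(+1)^0·(-1)^1 = -1.
v=3: a=3^2·(≡1), b=3^0·(≡1) mod 3; (1|3)=+1, (1|3)=+1; (−1)^{2·0·1}·(+1)^0·(+1)^2 = +1.
v=∞: 19 > 0 and 48433 > 0  ⇒  (a,b)_∞ = +1.
v=37: a=37^0·(≡19), b=37^1·(≡19) mod 37; (19|37)=-1, (19|37)=-1; (−1)^{0·1·18}·(-1)^1·(-1)^0 = -1.
v=7: a=7^0·(≡6), b=7^1·(≡5) mod 7; (6|7)=-1, (5|7)=-1; (−1)^{0·1·3}·(-1)^1·(-1)^0 = -1.
v=17: a=17^0·(≡9), b=17^1·(≡6) mod 17; (9|17)=+1, (6|17)=-1; (−1)^{0·1·8}·(+1)^1·(-1)^0 = +1.
v=11: a=11^-2·(≡7), b=11^1·(≡1) mod 11; (7|11)=-1, (1|11)=+1; (−1)^{-2·1·5}·(-1)^1·(+1)^-2 = -1.
(19, 48433 / ℚ) ramifies at {7, 11, 19, 37}: a division algebra.

[7, 11, 19, 37]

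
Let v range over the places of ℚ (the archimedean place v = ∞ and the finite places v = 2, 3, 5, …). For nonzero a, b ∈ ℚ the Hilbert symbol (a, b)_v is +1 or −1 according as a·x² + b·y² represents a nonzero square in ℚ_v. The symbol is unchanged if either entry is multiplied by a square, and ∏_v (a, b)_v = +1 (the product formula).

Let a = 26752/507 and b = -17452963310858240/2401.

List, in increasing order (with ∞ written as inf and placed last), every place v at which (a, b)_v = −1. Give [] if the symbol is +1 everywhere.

[11, 19]

Mod squares: a ≡ 1254, b ≡ -935. Check v ∈ {∞, 2, 3, 5, 7, 11, 13, 17, 19}.
v=7: a=7^0·(≡4), b=7^-4·(≡3) mod 7; (4|7)=+1, (3|7)=-1; (−1)^{0·-4·3}·(+1)^-4·(-1)^0 = +1.
v=11: a=11^1·(≡1), b=11^3·(≡4) mod 11; (1|11)=+1, (4|11)=+1; (−1)^{1·3·5}·(+1)^3·(+1)^1 = -1.
v=13: a=13^-2·(≡8), b=13^0·(≡12) mod 13; (8|13)=-1, (12|13)=+1; (−1)^{-2·0·6}·(-1)^0·(+1)^-2 = +1.
v=3: a=3^-1·(≡1), b=3^0·(≡1) mod 3; (1|3)=+1, (1|3)=+1; (−1)^{-1·0·1}·(+1)^0·(+1)^-1 = +1.
v=5: a=5^0·(≡1), b=5^1·(≡2) mod 5; (1|5)=+1, (2|5)=-1; (−1)^{0·1·2}·(+1)^1·(-1)^0 = +1.
v=19: a=19^1·(≡6), b=19^4·(≡14) mod 19; (6|19)=+1, (14|19)=-1; (−1)^{1·4·9}·(+1)^4·(-1)^1 = -1.
v=2: v_2(a)=7, v_2(b)=12; units ≡ 3, 1 (mod 8); ε·ε+αω+βω = 1·0+7·0+12·1 ≡ 0  ⇒  (a,b)_2 = +1.
v=∞: 1254 > 0 and -935 < 0  ⇒  (a,b)_∞ = +1.
v=17: a=17^0·(≡2), b=17^3·(≡15) mod 17; (2|17)=+1, (15|17)=+1; (−1)^{0·3·8}·(+1)^3·(+1)^0 = +1.
|Ram(1254, -935)| = 2, even; anisotropic at {11, 19}.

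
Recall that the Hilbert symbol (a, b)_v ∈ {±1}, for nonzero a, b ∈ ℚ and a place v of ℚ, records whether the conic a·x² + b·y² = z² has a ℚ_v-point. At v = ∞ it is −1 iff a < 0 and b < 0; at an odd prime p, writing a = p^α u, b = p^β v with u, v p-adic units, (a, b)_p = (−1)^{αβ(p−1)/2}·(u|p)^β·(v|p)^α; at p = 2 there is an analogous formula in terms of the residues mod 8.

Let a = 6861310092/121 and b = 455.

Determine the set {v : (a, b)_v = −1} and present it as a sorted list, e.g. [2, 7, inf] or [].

[2, 5, 7, 13]

(a, b) ≡ (1547, 455) mod (ℚ^×)²; places V = {2, 3, 5, 7, 11, 13, 17, ∞}.
(a,b)_∞: sgn(1547)=+, sgn(455)=+, so +1.
(a,b)_3: α=8, u≡2; β=0, v≡2 (mod 3); (2|3)=-1, (2|3)=-1; sign (−1)^0·-1^0·-1^8 = +1.
(a,b)_17: α=1, u≡12; β=0, v≡13 (mod 17); (12|17)=-1, (13|17)=+1; sign (−1)^0·-1^0·+1^1 = +1.
(a,b)_13: α=3, u≡5; β=1, v≡9 (mod 13); (5|13)=-1, (9|13)=+1; sign (−1)^0·-1^1·+1^3 = -1.
(a,b)_7: α=1, u≡2; β=1, v≡2 (mod 7); (2|7)=+1, (2|7)=+1; sign (−1)^1·+1^1·+1^1 = -1.
(a,b)_5: α=0, u≡2; β=1, v≡1 (mod 5); (2|5)=-1, (1|5)=+1; sign (−1)^0·-1^1·+1^0 = -1.
(a,b)_2: α=2, β=0; u≡3, v≡7 (mod 8); ε(u)ε(v)=1·1, αω(v)=2·0, βω(u)=0·1; sum ≡ 1  ⇒  -1.
(a,b)_11: α=-2, u≡10; β=0, v≡4 (mod 11); (10|11)=-1, (4|11)=+1; sign (−1)^0·-1^0·+1^-2 = +1.
Ram(1547, 455) = {2, 5, 7, 13}; no ℚ_2-point on the conic.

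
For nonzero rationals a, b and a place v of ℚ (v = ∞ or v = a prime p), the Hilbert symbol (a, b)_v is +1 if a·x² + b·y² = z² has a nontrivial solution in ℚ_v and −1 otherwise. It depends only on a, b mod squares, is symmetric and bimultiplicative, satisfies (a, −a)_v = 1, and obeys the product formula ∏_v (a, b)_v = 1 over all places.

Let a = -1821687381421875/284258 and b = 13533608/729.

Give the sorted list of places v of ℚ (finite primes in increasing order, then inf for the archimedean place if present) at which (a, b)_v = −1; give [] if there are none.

[11, 41]

Mod squares: a ≡ -22, b ≡ 27962. Check v ∈ {∞, 2, 3, 5, 11, 13, 29, 31, 41}.
v=5: a=5^6·(≡3), b=5^0·(≡2) mod 5; (3|5)=-1, (2|5)=-1; (−1)^{6·0·2}·(-1)^0·(-1)^6 = +1.
v=29: a=29^-2·(≡5), b=29^0·(≡1) mod 29; (5|29)=+1, (1|29)=+1; (−1)^{-2·0·14}·(+1)^0·(+1)^-2 = +1.
v=2: v_2(a)=-1, v_2(b)=3; units ≡ 5, 5 (mod 8); ε·ε+αω+βω = 0·0+-1·1+3·1 ≡ 0  ⇒  (a,b)_2 = +1.
v=3: a=3^8·(≡2), b=3^-6·(≡2) mod 3; (2|3)=-1, (2|3)=-1; (−1)^{8·-6·1}·(-1)^-6·(-1)^8 = +1.
v=31: a=31^2·(≡25), b=31^1·(≡21) mod 31; (25|31)=+1, (21|31)=-1; (−1)^{2·1·15}·(+1)^1·(-1)^2 = +1.
v=13: a=13^-2·(≡4), b=13^0·(≡10) mod 13; (4|13)=+1, (10|13)=+1; (−1)^{-2·0·6}·(+1)^0·(+1)^-2 = +1.
v=11: a=11^1·(≡5), b=11^3·(≡5) mod 11; (5|11)=+1, (5|11)=+1; (−1)^{1·3·5}·(+1)^3·(+1)^1 = -1.
v=∞: -22 < 0 and 27962 > 0  ⇒  (a,b)_∞ = +1.
v=41: a=41^2·(≡22), b=41^1·(≡14) mod 41; (22|41)=-1, (14|41)=-1; (−1)^{2·1·20}·(-1)^1·(-1)^2 = -1.
Ram(-22, 27962) = {11, 41}; no ℚ_11-point on the conic.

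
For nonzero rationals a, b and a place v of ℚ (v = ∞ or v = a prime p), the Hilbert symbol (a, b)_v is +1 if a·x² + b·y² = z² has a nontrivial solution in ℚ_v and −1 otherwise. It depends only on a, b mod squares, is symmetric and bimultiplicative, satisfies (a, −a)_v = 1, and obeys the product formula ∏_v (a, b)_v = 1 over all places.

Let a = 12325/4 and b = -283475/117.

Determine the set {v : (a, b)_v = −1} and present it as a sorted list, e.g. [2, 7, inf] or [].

[17, 23]

(a, b) ≡ (493, -147407) mod (ℚ^×)²; places V = {2, 3, 5, 13, 17, 23, 29, ∞}.
(a,b)_29: α=1, u≡12; β=1, v≡27 (mod 29); (12|29)=-1, (27|29)=-1; sign (−1)^0·-1^1·-1^1 = +1.
(a,b)_5: α=2, u≡2; β=2, v≡3 (mod 5); (2|5)=-1, (3|5)=-1; sign (−1)^0·-1^2·-1^2 = +1.
(a,b)_∞: sgn(493)=+, sgn(-147407)=−, so +1.
(a,b)_2: α=-2, β=0; u≡5, v≡1 (mod 8); ε(u)ε(v)=0·0, αω(v)=-2·0, βω(u)=0·1; sum ≡ 0  ⇒  +1.
(a,b)_17: α=1, u≡7; β=1, v≡16 (mod 17); (7|17)=-1, (16|17)=+1; sign (−1)^0·-1^1·+1^1 = -1.
(a,b)_23: α=0, u≡5; β=1, v≡13 (mod 23); (5|23)=-1, (13|23)=+1; sign (−1)^0·-1^1·+1^0 = -1.
(a,b)_13: α=0, u≡10; β=-1, v≡9 (mod 13); (10|13)=+1, (9|13)=+1; sign (−1)^0·+1^-1·+1^0 = +1.
(a,b)_3: α=0, u≡1; β=-2, v≡1 (mod 3); (1|3)=+1, (1|3)=+1; sign (−1)^0·+1^-2·+1^0 = +1.
|Ram(493, -147407)| = 2, even; anisotropic at {17, 23}.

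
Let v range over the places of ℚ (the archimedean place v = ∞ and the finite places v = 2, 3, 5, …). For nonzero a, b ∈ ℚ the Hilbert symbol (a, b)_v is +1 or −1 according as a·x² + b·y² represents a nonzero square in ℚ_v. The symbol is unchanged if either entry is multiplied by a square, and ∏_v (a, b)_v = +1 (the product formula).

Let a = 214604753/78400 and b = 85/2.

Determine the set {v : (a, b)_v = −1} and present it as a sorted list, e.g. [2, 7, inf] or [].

(a, b) ≡ (17, 170) mod (ℚ^×)²; places V = {2, 5, 7, 11, 17, 19, ∞}.
(a,b)_2: α=-6, β=-1; u≡1, v≡5 (mod 8); ε(u)ε(v)=0·0, αω(v)=-6·1, βω(u)=-1·0; sum ≡ 0  ⇒  +1.
(a,b)_∞: sgn(17)=+, sgn(170)=+, so +1.
(a,b)_19: α=2, u≡16; β=0, v≡14 (mod 19); (16|19)=+1, (14|19)=-1; sign (−1)^0·+1^0·-1^2 = +1.
(a,b)_5: α=-2, u≡3; β=1, v≡1 (mod 5); (3|5)=-1, (1|5)=+1; sign (−1)^0·-1^1·+1^-2 = -1.
(a,b)_11: α=2, u≡10; β=0, v≡4 (mod 11); (10|11)=-1, (4|11)=+1; sign (−1)^0·-1^0·+1^2 = +1.
(a,b)_7: α=-2, u≡5; β=0, v≡4 (mod 7); (5|7)=-1, (4|7)=+1; sign (−1)^0·-1^0·+1^-2 = +1.
(a,b)_17: α=3, u≡15; β=1, v≡11 (mod 17); (15|17)=+1, (11|17)=-1; sign (−1)^0·+1^1·-1^3 = -1.
(17, 170 / ℚ) ramifies at {5, 17}: a division algebra.

[5, 17]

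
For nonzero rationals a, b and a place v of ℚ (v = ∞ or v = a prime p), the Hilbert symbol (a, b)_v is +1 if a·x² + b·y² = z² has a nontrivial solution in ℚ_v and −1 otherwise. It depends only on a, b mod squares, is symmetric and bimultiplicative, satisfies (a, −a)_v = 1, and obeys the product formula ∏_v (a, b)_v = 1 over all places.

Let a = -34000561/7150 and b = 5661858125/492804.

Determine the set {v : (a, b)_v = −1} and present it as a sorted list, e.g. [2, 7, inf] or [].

Mod squares: a ≡ -286, b ≡ 77. Check v ∈ {∞, 2, 3, 5, 7, 11, 13, 17}.
v=5: a=5^-2·(≡4), b=5^4·(≡2) mod 5; (4|5)=+1, (2|5)=-1; (−1)^{-2·4·2}·(+1)^4·(-1)^-2 = +1.
v=3: a=3^0·(≡2), b=3^-6·(≡2) mod 3; (2|3)=-1, (2|3)=-1; (−1)^{0·-6·1}·(-1)^-6·(-1)^0 = +1.
v=11: a=11^-1·(≡10), b=11^1·(≡8) mod 11; (10|11)=-1, (8|11)=-1; (−1)^{-1·1·5}·(-1)^1·(-1)^-1 = -1.
v=∞: -286 < 0 and 77 > 0  ⇒  (a,b)_∞ = +1.
v=17: a=17^2·(≡11), b=17^0·(≡2) mod 17; (11|17)=-1, (2|17)=+1; (−1)^{2·0·8}·(-1)^0·(+1)^2 = +1.
v=7: a=7^6·(≡4), b=7^7·(≡2) mod 7; (4|7)=+1, (2|7)=+1; (−1)^{6·7·3}·(+1)^7·(+1)^6 = +1.
v=13: a=13^-1·(≡4), b=13^-2·(≡10) mod 13; (4|13)=+1, (10|13)=+1; (−1)^{-1·-2·6}·(+1)^-2·(+1)^-1 = +1.
v=2: v_2(a)=-1, v_2(b)=-2; units ≡ 1, 5 (mod 8); ε·ε+αω+βω = 0·0+-1·1+-2·0 ≡ 1  ⇒  (a,b)_2 = -1.
|Ram(-286, 77)| = 2, even; anisotropic at {2, 11}.

[2, 11]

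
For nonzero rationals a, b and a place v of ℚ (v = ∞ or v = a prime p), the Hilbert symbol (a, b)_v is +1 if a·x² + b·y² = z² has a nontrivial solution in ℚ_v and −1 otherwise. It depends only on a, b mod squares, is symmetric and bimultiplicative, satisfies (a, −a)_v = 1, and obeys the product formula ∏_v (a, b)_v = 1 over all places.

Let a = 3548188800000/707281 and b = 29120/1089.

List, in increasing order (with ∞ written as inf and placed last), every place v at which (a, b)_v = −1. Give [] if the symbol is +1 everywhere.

[7, 13]

Mod squares: a ≡ 5, b ≡ 455. Check v ∈ {∞, 2, 3, 5, 7, 11, 13, 29}.
v=∞: 5 > 0 and 455 > 0  ⇒  (a,b)_∞ = +1.
v=3: a=3^8·(≡2), b=3^-2·(≡2) mod 3; (2|3)=-1, (2|3)=-1; (−1)^{8·-2·1}·(-1)^-2·(-1)^8 = +1.
v=5: a=5^5·(≡1), b=5^1·(≡1) mod 5; (1|5)=+1, (1|5)=+1; (−1)^{5·1·2}·(+1)^1·(+1)^5 = +1.
v=7: a=7^0·(≡5), b=7^1·(≡4) mod 7; (5|7)=-1, (4|7)=+1; (−1)^{0·1·3}·(-1)^1·(+1)^0 = -1.
v=29: a=29^-4·(≡1), b=29^0·(≡22) mod 29; (1|29)=+1, (22|29)=+1; (−1)^{-4·0·14}·(+1)^0·(+1)^-4 = +1.
v=11: a=11^0·(≡3), b=11^-2·(≡4) mod 11; (3|11)=+1, (4|11)=+1; (−1)^{0·-2·5}·(+1)^-2·(+1)^0 = +1.
v=2: v_2(a)=10, v_2(b)=6; units ≡ 5, 7 (mod 8); ε·ε+αω+βω = 0·1+10·0+6·1 ≡ 0  ⇒  (a,b)_2 = +1.
v=13: a=13^2·(≡7), b=13^1·(≡3) mod 13; (7|13)=-1, (3|13)=+1; (−1)^{2·1·6}·(-1)^1·(+1)^2 = -1.
Ram(5, 455) = {7, 13}; no ℚ_7-point on the conic.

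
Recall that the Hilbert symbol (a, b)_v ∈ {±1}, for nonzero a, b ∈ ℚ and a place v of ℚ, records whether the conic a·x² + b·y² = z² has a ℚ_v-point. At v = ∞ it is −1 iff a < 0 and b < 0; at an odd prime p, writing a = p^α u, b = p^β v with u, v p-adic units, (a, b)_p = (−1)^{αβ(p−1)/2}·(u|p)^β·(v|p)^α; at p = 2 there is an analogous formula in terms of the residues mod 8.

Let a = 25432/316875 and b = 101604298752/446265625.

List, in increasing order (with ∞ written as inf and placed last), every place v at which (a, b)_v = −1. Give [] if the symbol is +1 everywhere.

Mod squares: a ≡ 66, b ≡ 33. Check v ∈ {∞, 2, 3, 5, 11, 13, 17}.
v=3: a=3^-1·(≡1), b=3^3·(≡2) mod 3; (1|3)=+1, (2|3)=-1; (−1)^{-1·3·1}·(+1)^3·(-1)^-1 = +1.
v=11: a=11^1·(≡10), b=11^1·(≡5) mod 11; (10|11)=-1, (5|11)=+1; (−1)^{1·1·5}·(-1)^1·(+1)^1 = +1.
v=2: v_2(a)=3, v_2(b)=12; units ≡ 1, 1 (mod 8); ε·ε+αω+βω = 0·0+3·0+12·0 ≡ 0  ⇒  (a,b)_2 = +1.
v=13: a=13^-2·(≡10), b=13^-4·(≡5) mod 13; (10|13)=+1, (5|13)=-1; (−1)^{-2·-4·6}·(+1)^-4·(-1)^-2 = +1.
v=∞: 66 > 0 and 33 > 0  ⇒  (a,b)_∞ = +1.
v=17: a=17^2·(≡13), b=17^4·(≡13) mod 17; (13|17)=+1, (13|17)=+1; (−1)^{2·4·8}·(+1)^4·(+1)^2 = +1.
v=5: a=5^-4·(≡1), b=5^-6·(≡2) mod 5; (1|5)=+1, (2|5)=-1; (−1)^{-4·-6·2}·(+1)^-6·(-1)^-4 = +1.
Every local symbol is +1, so the conic 66·x² + 33·y² = z² has ℚ_v-points for all v and hence a ℚ-point; (a, b / ℚ) ≅ M_2(ℚ).

[]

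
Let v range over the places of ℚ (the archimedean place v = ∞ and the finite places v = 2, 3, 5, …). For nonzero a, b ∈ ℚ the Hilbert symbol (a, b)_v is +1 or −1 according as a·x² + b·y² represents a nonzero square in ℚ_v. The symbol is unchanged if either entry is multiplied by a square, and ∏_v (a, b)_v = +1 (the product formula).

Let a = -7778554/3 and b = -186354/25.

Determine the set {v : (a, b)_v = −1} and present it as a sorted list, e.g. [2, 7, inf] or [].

[7, 17, 23, inf]

Mod squares: a ≡ -476238, b ≡ -20706. Check v ∈ {∞, 2, 3, 5, 7, 17, 23, 29}.
v=5: a=5^0·(≡2), b=5^-2·(≡1) mod 5; (2|5)=-1, (1|5)=+1; (−1)^{0·-2·2}·(-1)^-2·(+1)^0 = +1.
v=2: v_2(a)=1, v_2(b)=1; units ≡ 1, 7 (mod 8); ε·ε+αω+βω = 0·1+1·0+1·0 ≡ 0  ⇒  (a,b)_2 = +1.
v=3: a=3^-1·(≡2), b=3^3·(≡1) mod 3; (2|3)=-1, (1|3)=+1; (−1)^{-1·3·1}·(-1)^3·(+1)^-1 = +1.
v=29: a=29^1·(≡8), b=29^1·(≡26) mod 29; (8|29)=-1, (26|29)=-1; (−1)^{1·1·14}·(-1)^1·(-1)^1 = +1.
v=17: a=17^1·(≡9), b=17^1·(≡11) mod 17; (9|17)=+1, (11|17)=-1; (−1)^{1·1·8}·(+1)^1·(-1)^1 = -1.
v=∞: -476238 < 0 and -20706 < 0  ⇒  (a,b)_∞ = -1.
v=23: a=23^1·(≡21), b=23^0·(≡19) mod 23; (21|23)=-1, (19|23)=-1; (−1)^{1·0·11}·(-1)^0·(-1)^1 = -1.
v=7: a=7^3·(≡3), b=7^1·(≡5) mod 7; (3|7)=-1, (5|7)=-1; (−1)^{3·1·3}·(-1)^1·(-1)^3 = -1.
|Ram(-476238, -20706)| = 4, even; anisotropic at {7, 17, 23, ∞}.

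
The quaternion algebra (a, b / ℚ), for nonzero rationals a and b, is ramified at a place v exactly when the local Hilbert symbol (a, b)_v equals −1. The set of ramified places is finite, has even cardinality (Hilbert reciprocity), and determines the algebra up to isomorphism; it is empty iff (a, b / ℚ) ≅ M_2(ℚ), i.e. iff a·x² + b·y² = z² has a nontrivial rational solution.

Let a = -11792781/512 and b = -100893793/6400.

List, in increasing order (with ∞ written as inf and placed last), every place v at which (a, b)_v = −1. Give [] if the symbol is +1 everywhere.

(a, b) ≡ (-442, -17017) mod (ℚ^×)²; places V = {2, 3, 5, 7, 11, 13, 17, ∞}.
(a,b)_2: α=-9, β=-8; u≡3, v≡7 (mod 8); ε(u)ε(v)=1·1, αω(v)=-9·0, βω(u)=-8·1; sum ≡ 1  ⇒  -1.
(a,b)_∞: sgn(-442)=−, sgn(-17017)=−, so -1.
(a,b)_13: α=1, u≡11; β=1, v≡1 (mod 13); (11|13)=-1, (1|13)=+1; sign (−1)^0·-1^1·+1^1 = -1.
(a,b)_5: α=0, u≡2; β=-2, v≡2 (mod 5); (2|5)=-1, (2|5)=-1; sign (−1)^0·-1^-2·-1^0 = +1.
(a,b)_3: α=2, u≡2; β=0, v≡2 (mod 3); (2|3)=-1, (2|3)=-1; sign (−1)^0·-1^0·-1^2 = +1.
(a,b)_7: α=2, u≡5; β=3, v≡5 (mod 7); (5|7)=-1, (5|7)=-1; sign (−1)^0·-1^3·-1^2 = -1.
(a,b)_17: α=1, u≡13; β=1, v≡16 (mod 17); (13|17)=+1, (16|17)=+1; sign (−1)^0·+1^1·+1^1 = +1.
(a,b)_11: α=2, u≡9; β=3, v≡1 (mod 11); (9|11)=+1, (1|11)=+1; sign (−1)^0·+1^3·+1^2 = +1.
(-442, -17017 / ℚ) ramifies at {2, 7, 13, ∞}: a division algebra.

[2, 7, 13, inf]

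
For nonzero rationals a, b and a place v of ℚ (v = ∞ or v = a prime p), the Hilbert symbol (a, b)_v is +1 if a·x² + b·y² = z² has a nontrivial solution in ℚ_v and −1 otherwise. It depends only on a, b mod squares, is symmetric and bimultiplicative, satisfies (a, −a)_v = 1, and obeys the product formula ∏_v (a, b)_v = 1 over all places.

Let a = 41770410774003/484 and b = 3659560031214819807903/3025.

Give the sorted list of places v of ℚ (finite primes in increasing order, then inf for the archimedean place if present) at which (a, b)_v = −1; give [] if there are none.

[2, 3, 29, 37]

(a, b) ≡ (3527763, 4290927) mod (ℚ^×)²; places V = {2, 3, 5, 11, 23, 29, 31, 37, 41, 43, ∞}.
(a,b)_11: α=-2, u≡8; β=-2, v≡1 (mod 11); (8|11)=-1, (1|11)=+1; sign (−1)^0·-1^-2·+1^-2 = +1.
(a,b)_2: α=-2, β=0; u≡3, v≡7 (mod 8); ε(u)ε(v)=1·1, αω(v)=-2·0, βω(u)=0·1; sum ≡ 1  ⇒  -1.
(a,b)_∞: sgn(3527763)=+, sgn(4290927)=+, so +1.
(a,b)_23: α=1, u≡20; β=2, v≡1 (mod 23); (20|23)=-1, (1|23)=+1; sign (−1)^0·-1^2·+1^1 = +1.
(a,b)_31: α=2, u≡7; β=3, v≡28 (mod 31); (7|31)=+1, (28|31)=+1; sign (−1)^0·+1^3·+1^2 = +1.
(a,b)_3: α=3, u≡2; β=7, v≡2 (mod 3); (2|3)=-1, (2|3)=-1; sign (−1)^1·-1^7·-1^3 = -1.
(a,b)_41: α=1, u≡18; β=2, v≡40 (mod 41); (18|41)=+1, (40|41)=+1; sign (−1)^0·+1^2·+1^1 = +1.
(a,b)_37: α=2, u≡6; β=3, v≡32 (mod 37); (6|37)=-1, (32|37)=-1; sign (−1)^0·-1^3·-1^2 = -1.
(a,b)_29: α=1, u≡18; β=1, v≡23 (mod 29); (18|29)=-1, (23|29)=+1; sign (−1)^0·-1^1·+1^1 = -1.
(a,b)_5: α=0, u≡2; β=-2, v≡3 (mod 5); (2|5)=-1, (3|5)=-1; sign (−1)^0·-1^-2·-1^0 = +1.
(a,b)_43: α=1, u≡31; β=1, v≡42 (mod 43); (31|43)=+1, (42|43)=-1; sign (−1)^1·+1^1·-1^1 = +1.
(3527763, 4290927 / ℚ) ramifies at {2, 3, 29, 37}: a division algebra.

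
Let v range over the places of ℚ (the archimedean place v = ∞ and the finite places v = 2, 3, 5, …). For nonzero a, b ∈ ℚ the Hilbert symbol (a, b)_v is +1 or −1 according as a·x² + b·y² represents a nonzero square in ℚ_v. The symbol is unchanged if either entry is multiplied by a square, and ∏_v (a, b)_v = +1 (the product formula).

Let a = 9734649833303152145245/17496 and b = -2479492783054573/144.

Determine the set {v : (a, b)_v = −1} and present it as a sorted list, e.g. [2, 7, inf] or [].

(a, b) ≡ (6270, -13) mod (ℚ^×)²; places V = {2, 3, 5, 11, 13, 17, 19, 23, ∞}.
(a,b)_13: α=6, u≡12; β=5, v≡12 (mod 13); (12|13)=+1, (12|13)=+1; sign (−1)^0·+1^5·+1^6 = +1.
(a,b)_19: α=3, u≡6; β=2, v≡5 (mod 19); (6|19)=+1, (5|19)=+1; sign (−1)^0·+1^2·+1^3 = +1.
(a,b)_2: α=-3, β=-4; u≡7, v≡3 (mod 8); ε(u)ε(v)=1·1, αω(v)=-3·1, βω(u)=-4·0; sum ≡ 0  ⇒  +1.
(a,b)_17: α=4, u≡14; β=2, v≡8 (mod 17); (14|17)=-1, (8|17)=+1; sign (−1)^0·-1^2·+1^4 = +1.
(a,b)_3: α=-7, u≡2; β=-2, v≡2 (mod 3); (2|3)=-1, (2|3)=-1; sign (−1)^0·-1^-2·-1^-7 = -1.
(a,b)_11: α=3, u≡9; β=2, v≡5 (mod 11); (9|11)=+1, (5|11)=+1; sign (−1)^0·+1^2·+1^3 = +1.
(a,b)_23: α=2, u≡5; β=2, v≡19 (mod 23); (5|23)=-1, (19|23)=-1; sign (−1)^0·-1^2·-1^2 = +1.
(a,b)_5: α=1, u≡4; β=0, v≡3 (mod 5); (4|5)=+1, (3|5)=-1; sign (−1)^0·+1^0·-1^1 = -1.
(a,b)_∞: sgn(6270)=+, sgn(-13)=−, so +1.
(6270, -13 / ℚ) ramifies at {3, 5}: a division algebra.

[3, 5]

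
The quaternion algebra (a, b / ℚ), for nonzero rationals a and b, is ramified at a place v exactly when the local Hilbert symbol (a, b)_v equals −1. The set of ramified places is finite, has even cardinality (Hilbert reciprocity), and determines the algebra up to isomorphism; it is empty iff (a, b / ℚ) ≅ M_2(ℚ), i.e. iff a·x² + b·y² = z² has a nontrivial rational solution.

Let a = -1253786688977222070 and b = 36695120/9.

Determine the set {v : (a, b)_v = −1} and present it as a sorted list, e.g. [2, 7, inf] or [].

[2, 3]

Mod squares: a ≡ -129030, b ≡ 46805. Check v ∈ {∞, 2, 3, 5, 7, 11, 17, 23, 37}.
v=11: a=11^3·(≡7), b=11^1·(≡3) mod 11; (7|11)=-1, (3|11)=+1; (−1)^{3·1·5}·(-1)^1·(+1)^3 = +1.
v=2: v_2(a)=1, v_2(b)=4; units ≡ 5, 5 (mod 8); ε·ε+αω+βω = 0·0+1·1+4·1 ≡ 1  ⇒  (a,b)_2 = -1.
v=7: a=7^0·(≡1), b=7^2·(≡3) mod 7; (1|7)=+1, (3|7)=-1; (−1)^{0·2·3}·(+1)^2·(-1)^0 = +1.
v=37: a=37^4·(≡3), b=37^1·(≡26) mod 37; (3|37)=+1, (26|37)=+1; (−1)^{4·1·18}·(+1)^1·(+1)^4 = +1.
v=3: a=3^5·(≡1), b=3^-2·(≡2) mod 3; (1|3)=+1, (2|3)=-1; (−1)^{5·-2·1}·(+1)^-2·(-1)^5 = -1.
v=5: a=5^1·(≡1), b=5^1·(≡1) mod 5; (1|5)=+1, (1|5)=+1; (−1)^{1·1·2}·(+1)^1·(+1)^1 = +1.
v=17: a=17^1·(≡15), b=17^0·(≡16) mod 17; (15|17)=+1, (16|17)=+1; (−1)^{1·0·8}·(+1)^0·(+1)^1 = +1.
v=23: a=23^3·(≡13), b=23^1·(≡5) mod 23; (13|23)=+1, (5|23)=-1; (−1)^{3·1·11}·(+1)^1·(-1)^3 = +1.
v=∞: -129030 < 0 and 46805 > 0  ⇒  (a,b)_∞ = +1.
Ram(-129030, 46805) = {2, 3}; no ℚ_2-point on the conic.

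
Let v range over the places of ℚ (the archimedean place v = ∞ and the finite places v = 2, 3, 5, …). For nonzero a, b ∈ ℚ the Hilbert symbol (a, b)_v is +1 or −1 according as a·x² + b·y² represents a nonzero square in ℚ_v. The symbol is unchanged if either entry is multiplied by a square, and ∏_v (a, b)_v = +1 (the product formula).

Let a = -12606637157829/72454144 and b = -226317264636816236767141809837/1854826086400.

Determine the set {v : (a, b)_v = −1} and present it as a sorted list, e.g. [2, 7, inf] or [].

[2, 17, 47, inf]

(a, b) ≡ (-141, -2397) mod (ℚ^×)²; places V = {2, 3, 5, 7, 11, 13, 17, 19, 23, 41, 47, ∞}.
(a,b)_13: α=2, u≡5; β=8, v≡5 (mod 13); (5|13)=-1, (5|13)=-1; sign (−1)^0·-1^8·-1^2 = +1.
(a,b)_19: α=-2, u≡16; β=-2, v≡11 (mod 19); (16|19)=+1, (11|19)=+1; sign (−1)^0·+1^-2·+1^-2 = +1.
(a,b)_41: α=2, u≡37; β=0, v≡11 (mod 41); (37|41)=+1, (11|41)=-1; sign (−1)^0·+1^0·-1^2 = +1.
(a,b)_17: α=2, u≡3; β=5, v≡10 (mod 17); (3|17)=-1, (10|17)=-1; sign (−1)^0·-1^5·-1^2 = -1.
(a,b)_47: α=1, u≡45; β=3, v≡11 (mod 47); (45|47)=-1, (11|47)=-1; sign (−1)^1·-1^3·-1^1 = -1.
(a,b)_7: α=-2, u≡5; β=-2, v≡2 (mod 7); (5|7)=-1, (2|7)=+1; sign (−1)^0·-1^-2·+1^-2 = +1.
(a,b)_3: α=3, u≡1; β=5, v≡2 (mod 3); (1|3)=+1, (2|3)=-1; sign (−1)^1·+1^5·-1^3 = +1.
(a,b)_5: α=0, u≡4; β=-2, v≡3 (mod 5); (4|5)=+1, (3|5)=-1; sign (−1)^0·+1^-2·-1^0 = +1.
(a,b)_∞: sgn(-141)=−, sgn(-2397)=−, so -1.
(a,b)_2: α=-12, β=-22; u≡3, v≡3 (mod 8); ε(u)ε(v)=1·1, αω(v)=-12·1, βω(u)=-22·1; sum ≡ 1  ⇒  -1.
(a,b)_23: α=0, u≡17; β=2, v≡8 (mod 23); (17|23)=-1, (8|23)=+1; sign (−1)^0·-1^2·+1^0 = +1.
(a,b)_11: α=2, u≡2; β=4, v≡4 (mod 11); (2|11)=-1, (4|11)=+1; sign (−1)^0·-1^4·+1^2 = +1.
|Ram(-141, -2397)| = 4, even; anisotropic at {2, 17, 47, ∞}.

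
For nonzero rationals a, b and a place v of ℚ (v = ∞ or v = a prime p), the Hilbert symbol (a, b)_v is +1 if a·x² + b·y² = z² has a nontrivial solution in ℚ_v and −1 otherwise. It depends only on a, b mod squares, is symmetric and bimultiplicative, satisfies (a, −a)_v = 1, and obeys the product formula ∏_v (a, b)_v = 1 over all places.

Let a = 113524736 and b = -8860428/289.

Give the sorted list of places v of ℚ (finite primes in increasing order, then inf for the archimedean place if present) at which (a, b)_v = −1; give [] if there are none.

(a, b) ≡ (41, -27347) mod (ℚ^×)²; places V = {2, 3, 13, 17, 23, 29, 41, ∞}.
(a,b)_2: α=14, β=2; u≡1, v≡5 (mod 8); ε(u)ε(v)=0·0, αω(v)=14·1, βω(u)=2·0; sum ≡ 0  ⇒  +1.
(a,b)_23: α=0, u≡2; β=1, v≡17 (mod 23); (2|23)=+1, (17|23)=-1; sign (−1)^0·+1^1·-1^0 = +1.
(a,b)_41: α=1, u≡2; β=1, v≡22 (mod 41); (2|41)=+1, (22|41)=-1; sign (−1)^0·+1^1·-1^1 = -1.
(a,b)_3: α=0, u≡2; β=4, v≡1 (mod 3); (2|3)=-1, (1|3)=+1; sign (−1)^0·-1^4·+1^0 = +1.
(a,b)_17: α=0, u≡11; β=-2, v≡6 (mod 17); (11|17)=-1, (6|17)=-1; sign (−1)^0·-1^-2·-1^0 = +1.
(a,b)_∞: sgn(41)=+, sgn(-27347)=−, so +1.
(a,b)_29: α=0, u≡2; β=1, v≡17 (mod 29); (2|29)=-1, (17|29)=-1; sign (−1)^0·-1^1·-1^0 = -1.
(a,b)_13: α=2, u≡8; β=0, v≡7 (mod 13); (8|13)=-1, (7|13)=-1; sign (−1)^0·-1^0·-1^2 = +1.
(41, -27347 / ℚ) ramifies at {29, 41}: a division algebra.

[29, 41]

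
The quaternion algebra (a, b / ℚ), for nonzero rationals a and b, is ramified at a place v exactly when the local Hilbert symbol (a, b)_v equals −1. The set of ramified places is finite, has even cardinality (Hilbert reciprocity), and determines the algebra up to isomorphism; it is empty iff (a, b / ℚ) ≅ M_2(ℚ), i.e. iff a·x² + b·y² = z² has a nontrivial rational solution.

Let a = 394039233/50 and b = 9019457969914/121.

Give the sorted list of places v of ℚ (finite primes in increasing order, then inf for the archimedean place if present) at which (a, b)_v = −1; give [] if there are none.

[2, 7, 29, 37, 41, 47]

(a, b) ≡ (1787026, 17050015066) mod (ℚ^×)²; places V = {2, 3, 5, 7, 11, 19, 23, 29, 31, 37, 41, 47, ∞}.
(a,b)_19: α=1, u≡7; β=1, v≡3 (mod 19); (7|19)=+1, (3|19)=-1; sign (−1)^1·+1^1·-1^1 = +1.
(a,b)_23: α=0, u≡9; β=2, v≡11 (mod 23); (9|23)=+1, (11|23)=-1; sign (−1)^0·+1^2·-1^0 = +1.
(a,b)_47: α=0, u≡23; β=1, v≡25 (mod 47); (23|47)=-1, (25|47)=+1; sign (−1)^0·-1^1·+1^0 = -1.
(a,b)_2: α=-1, β=1; u≡1, v≡5 (mod 8); ε(u)ε(v)=0·0, αω(v)=-1·1, βω(u)=1·0; sum ≡ 1  ⇒  -1.
(a,b)_∞: sgn(1787026)=+, sgn(17050015066)=+, so +1.
(a,b)_7: α=2, u≡3; β=1, v≡2 (mod 7); (3|7)=-1, (2|7)=+1; sign (−1)^0·-1^1·+1^2 = -1.
(a,b)_11: α=0, u≡10; β=-2, v≡7 (mod 11); (10|11)=-1, (7|11)=-1; sign (−1)^0·-1^-2·-1^0 = +1.
(a,b)_41: α=1, u≡12; β=1, v≡10 (mod 41); (12|41)=-1, (10|41)=+1; sign (−1)^0·-1^1·+1^1 = -1.
(a,b)_37: α=1, u≡17; β=1, v≡21 (mod 37); (17|37)=-1, (21|37)=+1; sign (−1)^0·-1^1·+1^1 = -1.
(a,b)_31: α=1, u≡17; β=1, v≡7 (mod 31); (17|31)=-1, (7|31)=+1; sign (−1)^1·-1^1·+1^1 = +1.
(a,b)_29: α=0, u≡19; β=1, v≡6 (mod 29); (19|29)=-1, (6|29)=+1; sign (−1)^0·-1^1·+1^0 = -1.
(a,b)_3: α=2, u≡1; β=0, v≡1 (mod 3); (1|3)=+1, (1|3)=+1; sign (−1)^0·+1^0·+1^2 = +1.
(a,b)_5: α=-2, u≡4; β=0, v≡4 (mod 5); (4|5)=+1, (4|5)=+1; sign (−1)^0·+1^0·+1^-2 = +1.
Ram(1787026, 17050015066) = {2, 7, 29, 37, 41, 47}; no ℚ_2-point on the conic.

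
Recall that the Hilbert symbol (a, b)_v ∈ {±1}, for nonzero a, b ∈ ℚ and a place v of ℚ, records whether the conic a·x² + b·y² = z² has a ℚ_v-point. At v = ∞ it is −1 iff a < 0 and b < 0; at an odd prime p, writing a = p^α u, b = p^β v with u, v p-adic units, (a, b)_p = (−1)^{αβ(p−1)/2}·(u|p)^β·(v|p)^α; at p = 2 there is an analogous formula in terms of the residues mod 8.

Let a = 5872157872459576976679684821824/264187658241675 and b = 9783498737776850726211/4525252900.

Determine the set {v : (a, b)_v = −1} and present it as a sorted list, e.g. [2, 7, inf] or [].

(a, b) ≡ (138567, 19) mod (ℚ^×)²; places V = {2, 3, 5, 7, 11, 13, 17, 19, 31, 43, ∞}.
(a,b)_7: α=-2, u≡1; β=-2, v≡5 (mod 7); (1|7)=+1, (5|7)=-1; sign (−1)^0·+1^-2·-1^-2 = +1.
(a,b)_2: α=6, β=-2; u≡7, v≡3 (mod 8); ε(u)ε(v)=1·1, αω(v)=6·1, βω(u)=-2·0; sum ≡ 1  ⇒  -1.
(a,b)_43: α=2, u≡31; β=0, v≡5 (mod 43); (31|43)=+1, (5|43)=-1; sign (−1)^0·+1^0·-1^2 = +1.
(a,b)_19: α=5, u≡7; β=5, v≡16 (mod 19); (7|19)=+1, (16|19)=+1; sign (−1)^1·+1^5·+1^5 = -1.
(a,b)_13: α=9, u≡1; β=6, v≡5 (mod 13); (1|13)=+1, (5|13)=-1; sign (−1)^0·+1^6·-1^9 = -1.
(a,b)_31: α=-6, u≡19; β=-4, v≡5 (mod 31); (19|31)=+1, (5|31)=+1; sign (−1)^0·+1^-4·+1^-6 = +1.
(a,b)_11: α=3, u≡7; β=2, v≡2 (mod 11); (7|11)=-1, (2|11)=-1; sign (−1)^0·-1^2·-1^3 = -1.
(a,b)_17: α=5, u≡4; β=4, v≡1 (mod 17); (4|17)=+1, (1|17)=+1; sign (−1)^0·+1^4·+1^5 = +1.
(a,b)_5: α=-2, u≡2; β=-2, v≡1 (mod 5); (2|5)=-1, (1|5)=+1; sign (−1)^0·-1^-2·+1^-2 = +1.
(a,b)_∞: sgn(138567)=+, sgn(19)=+, so +1.
(a,b)_3: α=-5, u≡1; β=4, v≡1 (mod 3); (1|3)=+1, (1|3)=+1; sign (−1)^0·+1^4·+1^-5 = +1.
|Ram(138567, 19)| = 4, even; anisotropic at {2, 11, 13, 19}.

[2, 11, 13, 19]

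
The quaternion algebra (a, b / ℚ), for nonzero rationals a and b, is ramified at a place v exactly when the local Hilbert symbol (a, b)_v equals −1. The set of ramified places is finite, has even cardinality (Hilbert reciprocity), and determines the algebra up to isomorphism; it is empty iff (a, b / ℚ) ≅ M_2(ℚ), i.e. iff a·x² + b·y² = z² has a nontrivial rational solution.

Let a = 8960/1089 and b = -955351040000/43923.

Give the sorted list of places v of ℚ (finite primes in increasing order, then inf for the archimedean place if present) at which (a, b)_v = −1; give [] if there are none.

[2, 3, 5, 7]

Mod squares: a ≡ 35, b ≡ -357. Check v ∈ {∞, 2, 3, 5, 7, 11, 17}.
v=3: a=3^-2·(≡2), b=3^-1·(≡1) mod 3; (2|3)=-1, (1|3)=+1; (−1)^{-2·-1·1}·(-1)^-1·(+1)^-2 = -1.
v=∞: 35 > 0 and -357 < 0  ⇒  (a,b)_∞ = +1.
v=11: a=11^-2·(≡8), b=11^-4·(≡2) mod 11; (8|11)=-1, (2|11)=-1; (−1)^{-2·-4·5}·(-1)^-4·(-1)^-2 = +1.
v=7: a=7^1·(≡5), b=7^3·(≡3) mod 7; (5|7)=-1, (3|7)=-1; (−1)^{1·3·3}·(-1)^3·(-1)^1 = -1.
v=17: a=17^0·(≡1), b=17^1·(≡4) mod 17; (1|17)=+1, (4|17)=+1; (−1)^{0·1·8}·(+1)^1·(+1)^0 = +1.
v=5: a=5^1·(≡3), b=5^4·(≡2) mod 5; (3|5)=-1, (2|5)=-1; (−1)^{1·4·2}·(-1)^4·(-1)^1 = -1.
v=2: v_2(a)=8, v_2(b)=18; units ≡ 3, 3 (mod 8); ε·ε+αω+βω = 1·1+8·1+18·1 ≡ 1  ⇒  (a,b)_2 = -1.
|Ram(35, -357)| = 4, even; anisotropic at {2, 3, 5, 7}.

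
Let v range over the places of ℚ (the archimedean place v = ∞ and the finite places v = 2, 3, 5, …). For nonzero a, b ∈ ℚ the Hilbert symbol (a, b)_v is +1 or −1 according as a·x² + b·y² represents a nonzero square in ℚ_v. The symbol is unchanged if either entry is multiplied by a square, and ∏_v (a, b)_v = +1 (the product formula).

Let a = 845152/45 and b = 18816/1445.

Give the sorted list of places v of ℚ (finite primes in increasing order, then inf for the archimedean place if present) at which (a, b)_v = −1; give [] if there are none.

[2, 3, 5, 11]

Mod squares: a ≡ 110, b ≡ 30. Check v ∈ {∞, 2, 3, 5, 7, 11, 17}.
v=3: a=3^-2·(≡2), b=3^1·(≡1) mod 3; (2|3)=-1, (1|3)=+1; (−1)^{-2·1·1}·(-1)^1·(+1)^-2 = -1.
v=2: v_2(a)=5, v_2(b)=7; units ≡ 7, 7 (mod 8); ε·ε+αω+βω = 1·1+5·0+7·0 ≡ 1  ⇒  (a,b)_2 = -1.
v=5: a=5^-1·(≡3), b=5^-1·(≡4) mod 5; (3|5)=-1, (4|5)=+1; (−1)^{-1·-1·2}·(-1)^-1·(+1)^-1 = -1.
v=11: a=11^1·(≡8), b=11^0·(≡7) mod 11; (8|11)=-1, (7|11)=-1; (−1)^{1·0·5}·(-1)^0·(-1)^1 = -1.
v=17: a=17^0·(≡9), b=17^-2·(≡13) mod 17; (9|17)=+1, (13|17)=+1; (−1)^{0·-2·8}·(+1)^-2·(+1)^0 = +1.
v=∞: 110 > 0 and 30 > 0  ⇒  (a,b)_∞ = +1.
v=7: a=7^4·(≡3), b=7^2·(≡2) mod 7; (3|7)=-1, (2|7)=+1; (−1)^{4·2·3}·(-1)^2·(+1)^4 = +1.
|Ram(110, 30)| = 4, even; anisotropic at {2, 3, 5, 11}.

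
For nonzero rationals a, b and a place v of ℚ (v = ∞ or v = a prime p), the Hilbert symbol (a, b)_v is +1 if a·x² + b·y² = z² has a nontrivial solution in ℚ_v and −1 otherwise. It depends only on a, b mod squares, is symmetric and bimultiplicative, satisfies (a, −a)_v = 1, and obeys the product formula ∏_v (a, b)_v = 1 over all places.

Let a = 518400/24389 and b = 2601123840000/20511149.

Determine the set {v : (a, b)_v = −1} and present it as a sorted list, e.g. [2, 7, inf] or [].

[]

(a, b) ≡ (29, 29) mod (ℚ^×)²; places V = {2, 3, 5, 7, 29, ∞}.
(a,b)_7: α=0, u≡1; β=2, v≡4 (mod 7); (1|7)=+1, (4|7)=+1; sign (−1)^0·+1^2·+1^0 = +1.
(a,b)_∞: sgn(29)=+, sgn(29)=+, so +1.
(a,b)_5: α=2, u≡4; β=4, v≡1 (mod 5); (4|5)=+1, (1|5)=+1; sign (−1)^0·+1^4·+1^2 = +1.
(a,b)_3: α=4, u≡2; β=4, v≡2 (mod 3); (2|3)=-1, (2|3)=-1; sign (−1)^0·-1^4·-1^4 = +1.
(a,b)_29: α=-3, u≡25; β=-5, v≡7 (mod 29); (25|29)=+1, (7|29)=+1; sign (−1)^0·+1^-5·+1^-3 = +1.
(a,b)_2: α=8, β=20; u≡5, v≡5 (mod 8); ε(u)ε(v)=0·0, αω(v)=8·1, βω(u)=20·1; sum ≡ 0  ⇒  +1.
Ram(a, b) = ∅: the form 29·x² + 29·y² − z² is isotropic over every ℚ_v, so by Hasse–Minkowski it is isotropic over ℚ.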